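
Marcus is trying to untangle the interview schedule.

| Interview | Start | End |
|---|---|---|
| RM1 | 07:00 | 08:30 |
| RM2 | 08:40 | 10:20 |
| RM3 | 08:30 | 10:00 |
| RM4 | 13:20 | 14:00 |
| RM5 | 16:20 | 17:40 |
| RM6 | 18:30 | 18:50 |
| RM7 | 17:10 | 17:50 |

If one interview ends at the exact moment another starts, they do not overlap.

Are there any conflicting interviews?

Sorted by start: RM1, RM3, RM2, RM4, RM5, RM7, RM6.
RM3 starts exactly when RM1 ends (back-to-back, no overlap), so RM1 has no further overlaps.
RM2 starts before RM3 ends → RM3 and RM2 overlap.
That's a conflict, so the schedule is not conflict-free.

Yes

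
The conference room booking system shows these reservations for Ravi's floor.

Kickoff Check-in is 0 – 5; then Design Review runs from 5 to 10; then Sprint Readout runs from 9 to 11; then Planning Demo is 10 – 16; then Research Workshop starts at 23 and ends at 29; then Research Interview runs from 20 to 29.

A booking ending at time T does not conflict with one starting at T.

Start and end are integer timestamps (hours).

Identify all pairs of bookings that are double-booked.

Design Review & Sprint Readout, Planning Demo & Sprint Readout, Research Interview & Research Workshop

Sorted by start: Kickoff Check-in, Design Review, Sprint Readout, Planning Demo, Research Interview, Research Workshop.
Design Review starts exactly when Kickoff Check-in ends (back-to-back, no overlap), so Kickoff Check-in has no further overlaps.
Sprint Readout starts before Design Review ends → Design Review and Sprint Readout overlap.
Planning Demo starts exactly when Design Review ends (back-to-back, no overlap), so Design Review has no further overlaps.
Planning Demo starts before Sprint Readout ends → Sprint Readout and Planning Demo overlap.
Research Interview starts after Sprint Readout ends, so Sprint Readout has no further overlaps.
Research Interview starts after Planning Demo ends, so Planning Demo has no further overlaps.
Research Workshop starts before Research Interview ends → Research Interview and Research Workshop overlap.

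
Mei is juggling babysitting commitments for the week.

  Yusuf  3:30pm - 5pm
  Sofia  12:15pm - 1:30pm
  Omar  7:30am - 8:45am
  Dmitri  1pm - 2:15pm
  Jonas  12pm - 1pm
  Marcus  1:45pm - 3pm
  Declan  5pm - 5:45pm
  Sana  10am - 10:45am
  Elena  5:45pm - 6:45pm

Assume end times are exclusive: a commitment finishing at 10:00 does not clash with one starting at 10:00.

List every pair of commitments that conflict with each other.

Check each pair: they overlap iff neither finishes before the other starts.
Sorted by start: Omar, Sana, Jonas, Sofia, Dmitri, Marcus, Yusuf, Declan, Elena.
Sana starts after Omar ends, so nothing later overlaps Omar either.
Jonas starts after Sana ends, so nothing later overlaps Sana either.
Sofia starts before Jonas ends → Jonas and Sofia overlap.
Dmitri starts exactly when Jonas ends (back-to-back, no overlap), so nothing later overlaps Jonas either.
Dmitri starts before Sofia ends → Sofia and Dmitri overlap.
Marcus starts after Sofia ends, so nothing later overlaps Sofia either.
Marcus starts before Dmitri ends → Dmitri and Marcus overlap.
Yusuf starts after Dmitri ends, so nothing later overlaps Dmitri either.
Yusuf starts after Marcus ends, so nothing later overlaps Marcus either.
Declan starts exactly when Yusuf ends (back-to-back, no overlap), so nothing later overlaps Yusuf either.
Elena starts exactly when Declan ends (back-to-back, no overlap).

Dmitri & Marcus, Dmitri & Sofia, Jonas & Sofia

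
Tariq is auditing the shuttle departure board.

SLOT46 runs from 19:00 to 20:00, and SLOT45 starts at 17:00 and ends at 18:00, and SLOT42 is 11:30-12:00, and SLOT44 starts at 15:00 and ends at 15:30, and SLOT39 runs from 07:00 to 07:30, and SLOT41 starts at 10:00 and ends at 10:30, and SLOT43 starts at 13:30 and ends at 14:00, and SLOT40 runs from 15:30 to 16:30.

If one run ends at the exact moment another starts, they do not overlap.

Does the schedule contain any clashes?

No

Sorted by start: SLOT39, SLOT41, SLOT42, SLOT43, SLOT44, SLOT40, SLOT45, SLOT46.
SLOT41 starts after SLOT39 ends — done with SLOT39.
SLOT42 starts after SLOT41 ends — done with SLOT41.
SLOT43 starts after SLOT42 ends — done with SLOT42.
SLOT44 starts after SLOT43 ends — done with SLOT43.
SLOT40 starts exactly when SLOT44 ends (back-to-back, no overlap) — done with SLOT44.
SLOT45 starts after SLOT40 ends — done with SLOT40.
SLOT46 starts after SLOT45 ends.
Every pair is clear; the schedule has no overlaps.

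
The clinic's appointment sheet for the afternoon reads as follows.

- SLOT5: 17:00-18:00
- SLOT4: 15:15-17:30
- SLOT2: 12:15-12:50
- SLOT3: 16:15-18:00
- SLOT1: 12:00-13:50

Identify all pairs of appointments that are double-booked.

Sorted by start: SLOT1, SLOT2, SLOT4, SLOT3, SLOT5.
SLOT2 starts before SLOT1 ends → SLOT1 and SLOT2 overlap.
SLOT4 starts after SLOT1 ends — done with SLOT1.
SLOT4 starts after SLOT2 ends — done with SLOT2.
SLOT3 starts before SLOT4 ends → SLOT4 and SLOT3 overlap.
SLOT5 starts before SLOT4 ends → SLOT4 and SLOT5 overlap.
SLOT5 starts before SLOT3 ends → SLOT3 and SLOT5 overlap.

SLOT1 & SLOT2, SLOT3 & SLOT4, SLOT3 & SLOT5, SLOT4 & SLOT5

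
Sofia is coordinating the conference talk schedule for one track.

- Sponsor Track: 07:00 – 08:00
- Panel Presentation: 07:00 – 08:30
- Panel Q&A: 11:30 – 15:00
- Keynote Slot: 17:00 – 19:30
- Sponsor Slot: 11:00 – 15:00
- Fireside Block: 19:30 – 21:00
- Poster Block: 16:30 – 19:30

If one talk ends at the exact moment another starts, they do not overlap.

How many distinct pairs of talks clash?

3

Two intervals overlap when each starts before the other ends.
Sorted by start: Sponsor Track, Panel Presentation, Sponsor Slot, Panel Q&A, Poster Block, Keynote Slot, Fireside Block.
Panel Presentation starts before Sponsor Track ends → Sponsor Track and Panel Presentation overlap.
Sponsor Slot starts after Sponsor Track ends, so nothing later overlaps Sponsor Track either.
Sponsor Slot starts after Panel Presentation ends, so nothing later overlaps Panel Presentation either.
Panel Q&A starts before Sponsor Slot ends → Sponsor Slot and Panel Q&A overlap.
Poster Block starts after Sponsor Slot ends, so nothing later overlaps Sponsor Slot either.
Poster Block starts after Panel Q&A ends, so nothing later overlaps Panel Q&A either.
Keynote Slot starts before Poster Block ends → Poster Block and Keynote Slot overlap.
Fireside Block starts exactly when Poster Block ends (back-to-back, no overlap).
Fireside Block starts exactly when Keynote Slot ends (back-to-back, no overlap).
Overlapping pairs: Keynote Slot & Poster Block, Panel Presentation & Sponsor Track, Panel Q&A & Sponsor Slot — 3 in total.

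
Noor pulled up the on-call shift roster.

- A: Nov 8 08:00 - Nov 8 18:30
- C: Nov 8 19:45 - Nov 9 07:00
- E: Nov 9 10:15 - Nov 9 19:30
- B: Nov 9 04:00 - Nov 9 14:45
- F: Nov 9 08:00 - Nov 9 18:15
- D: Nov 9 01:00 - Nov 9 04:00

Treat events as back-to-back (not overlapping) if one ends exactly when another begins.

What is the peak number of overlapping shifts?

3

Sweep the timeline, counting +1 at each start and −1 at each end (ends before starts at a tie):
Nov 8 08:00 start A → 1
Nov 8 18:30 end A → 0
Nov 8 19:45 start C → 1
Nov 9 01:00 start D → 2
Nov 9 04:00 end D → 1
Nov 9 04:00 start B → 2
Nov 9 07:00 end C → 1
Nov 9 08:00 start F → 2
Nov 9 10:15 start E → 3
Nov 9 14:45 end B → 2
Nov 9 18:15 end F → 1
Nov 9 19:30 end E → 0
Peak is 3, at Nov 9 10:15 (B, E, F).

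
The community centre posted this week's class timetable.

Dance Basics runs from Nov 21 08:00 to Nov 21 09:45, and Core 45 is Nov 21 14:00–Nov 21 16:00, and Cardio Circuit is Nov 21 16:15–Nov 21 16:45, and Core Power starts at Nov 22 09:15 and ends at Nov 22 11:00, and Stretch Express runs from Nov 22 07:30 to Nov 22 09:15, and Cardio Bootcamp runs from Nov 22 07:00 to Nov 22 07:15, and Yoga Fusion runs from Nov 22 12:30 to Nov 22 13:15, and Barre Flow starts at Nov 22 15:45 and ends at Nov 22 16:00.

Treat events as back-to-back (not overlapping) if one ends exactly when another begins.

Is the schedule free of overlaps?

Yes

Sorted by start: Dance Basics, Core 45, Cardio Circuit, Cardio Bootcamp, Stretch Express, Core Power, Yoga Fusion, Barre Flow.
Core 45 starts after Dance Basics ends — done with Dance Basics.
Cardio Circuit starts after Core 45 ends — done with Core 45.
Cardio Bootcamp starts after Cardio Circuit ends — done with Cardio Circuit.
Stretch Express starts after Cardio Bootcamp ends — done with Cardio Bootcamp.
Core Power starts exactly when Stretch Express ends (back-to-back, no overlap) — done with Stretch Express.
Yoga Fusion starts after Core Power ends — done with Core Power.
Barre Flow starts after Yoga Fusion ends.
Every pair is clear; the schedule has no overlaps.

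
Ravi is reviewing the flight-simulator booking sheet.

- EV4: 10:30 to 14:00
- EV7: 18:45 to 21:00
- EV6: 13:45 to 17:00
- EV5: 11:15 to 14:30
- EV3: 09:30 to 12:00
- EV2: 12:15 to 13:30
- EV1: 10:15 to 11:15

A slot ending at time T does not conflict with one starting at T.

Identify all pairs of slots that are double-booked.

EV1 & EV3, EV1 & EV4, EV2 & EV4, EV2 & EV5, EV3 & EV4, EV3 & EV5, EV4 & EV5, EV4 & EV6, EV5 & EV6

Sorted by start: EV3, EV1, EV4, EV5, EV2, EV6, EV7.
EV1 starts before EV3 ends → EV3 and EV1 overlap.
EV4 starts before EV3 ends → EV3 and EV4 overlap.
EV5 starts before EV3 ends → EV3 and EV5 overlap.
EV2 starts after EV3 ends, so EV3 has no further overlaps.
EV4 starts before EV1 ends → EV1 and EV4 overlap.
EV5 starts exactly when EV1 ends (back-to-back, no overlap), so EV1 has no further overlaps.
EV5 starts before EV4 ends → EV4 and EV5 overlap.
EV2 starts before EV4 ends → EV4 and EV2 overlap.
EV6 starts before EV4 ends → EV4 and EV6 overlap.
EV7 starts after EV4 ends.
EV2 starts before EV5 ends → EV5 and EV2 overlap.
EV6 starts before EV5 ends → EV5 and EV6 overlap.
EV7 starts after EV5 ends.
EV6 starts after EV2 ends, so EV2 has no further overlaps.
EV7 starts after EV6 ends.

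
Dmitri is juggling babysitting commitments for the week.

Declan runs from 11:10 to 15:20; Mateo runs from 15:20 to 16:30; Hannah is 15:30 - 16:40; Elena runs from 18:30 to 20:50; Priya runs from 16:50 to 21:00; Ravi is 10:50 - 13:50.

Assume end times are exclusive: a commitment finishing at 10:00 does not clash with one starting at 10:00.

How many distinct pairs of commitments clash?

3

Sorted by start: Ravi, Declan, Mateo, Hannah, Priya, Elena.
Declan starts before Ravi ends → Ravi and Declan overlap.
Mateo starts after Ravi ends; Ravi is clear from here.
Mateo starts exactly when Declan ends (back-to-back, no overlap); Declan is clear from here.
Hannah starts before Mateo ends → Mateo and Hannah overlap.
Priya starts after Mateo ends; Mateo is clear from here.
Priya starts after Hannah ends; Hannah is clear from here.
Elena starts before Priya ends → Priya and Elena overlap.
Overlapping pairs: Declan & Ravi, Elena & Priya, Hannah & Mateo — 3 in total.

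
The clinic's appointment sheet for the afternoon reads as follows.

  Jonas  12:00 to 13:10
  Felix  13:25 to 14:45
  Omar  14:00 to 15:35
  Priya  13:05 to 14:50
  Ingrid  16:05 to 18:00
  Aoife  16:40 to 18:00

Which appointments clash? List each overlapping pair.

Aoife & Ingrid, Felix & Omar, Felix & Priya, Jonas & Priya, Omar & Priya

Sorted by start: Jonas, Priya, Felix, Omar, Ingrid, Aoife.
Priya starts before Jonas ends → Jonas and Priya overlap.
Felix starts after Jonas ends; Jonas is clear from here.
Felix starts before Priya ends → Priya and Felix overlap.
Omar starts before Priya ends → Priya and Omar overlap.
Ingrid starts after Priya ends; Priya is clear from here.
Omar starts before Felix ends → Felix and Omar overlap.
Ingrid starts after Felix ends; Felix is clear from here.
Ingrid starts after Omar ends; Omar is clear from here.
Aoife starts before Ingrid ends → Ingrid and Aoife overlap.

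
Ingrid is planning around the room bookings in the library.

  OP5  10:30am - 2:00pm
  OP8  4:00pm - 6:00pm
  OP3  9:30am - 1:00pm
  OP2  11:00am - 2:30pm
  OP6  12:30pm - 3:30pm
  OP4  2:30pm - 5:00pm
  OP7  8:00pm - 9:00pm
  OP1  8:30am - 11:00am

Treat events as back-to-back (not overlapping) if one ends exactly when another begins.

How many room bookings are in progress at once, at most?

4

Sort all start/end points and keep a running count:
8:30am start OP1 → 1
9:30am start OP3 → 2
10:30am start OP5 → 3
11:00am end OP1 → 2
11:00am start OP2 → 3
12:30pm start OP6 → 4
1:00pm end OP3 → 3
2:00pm end OP5 → 2
2:30pm end OP2 → 1
2:30pm start OP4 → 2
3:30pm end OP6 → 1
4:00pm start OP8 → 2
5:00pm end OP4 → 1
6:00pm end OP8 → 0
8:00pm start OP7 → 1
9:00pm end OP7 → 0
Peak is 4, at 12:30pm (OP2, OP3, OP5, OP6).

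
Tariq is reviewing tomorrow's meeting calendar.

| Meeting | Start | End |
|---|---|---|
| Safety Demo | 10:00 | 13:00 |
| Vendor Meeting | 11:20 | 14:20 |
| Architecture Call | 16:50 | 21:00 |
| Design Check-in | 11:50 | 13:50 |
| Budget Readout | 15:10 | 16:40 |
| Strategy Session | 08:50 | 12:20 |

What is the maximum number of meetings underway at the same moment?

Sort all start/end points and keep a running count:
08:50 start Strategy Session → 1
10:00 start Safety Demo → 2
11:20 start Vendor Meeting → 3
11:50 start Design Check-in → 4
12:20 end Strategy Session → 3
13:00 end Safety Demo → 2
13:50 end Design Check-in → 1
14:20 end Vendor Meeting → 0
15:10 start Budget Readout → 1
16:40 end Budget Readout → 0
16:50 start Architecture Call → 1
21:00 end Architecture Call → 0
Peak is 4, at 11:50 (Design Check-in, Safety Demo, Strategy Session, Vendor Meeting).

4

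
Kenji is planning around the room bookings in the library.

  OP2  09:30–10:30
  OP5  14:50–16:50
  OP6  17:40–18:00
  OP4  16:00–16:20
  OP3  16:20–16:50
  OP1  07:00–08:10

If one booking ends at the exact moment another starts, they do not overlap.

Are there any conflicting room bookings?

Yes

Sorted by start: OP1, OP2, OP5, OP4, OP3, OP6.
OP2 starts after OP1 ends, so nothing later overlaps OP1 either.
OP5 starts after OP2 ends, so nothing later overlaps OP2 either.
OP4 starts before OP5 ends → OP5 and OP4 overlap.
That's a conflict, so the schedule is not conflict-free.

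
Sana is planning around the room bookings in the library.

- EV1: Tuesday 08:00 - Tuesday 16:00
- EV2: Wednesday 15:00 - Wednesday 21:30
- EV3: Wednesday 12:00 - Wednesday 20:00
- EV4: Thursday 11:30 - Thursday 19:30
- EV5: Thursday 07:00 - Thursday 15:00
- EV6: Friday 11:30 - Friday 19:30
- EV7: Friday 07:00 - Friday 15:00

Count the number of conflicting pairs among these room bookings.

3

Two intervals overlap when each starts before the other ends.
Sorted by start: EV1, EV3, EV2, EV5, EV4, EV7, EV6.
EV3 starts after EV1 ends, so EV1 has no further overlaps.
EV2 starts before EV3 ends → EV3 and EV2 overlap.
EV5 starts after EV3 ends, so EV3 has no further overlaps.
EV5 starts after EV2 ends, so EV2 has no further overlaps.
EV4 starts before EV5 ends → EV5 and EV4 overlap.
EV7 starts after EV5 ends, so EV5 has no further overlaps.
EV7 starts after EV4 ends, so EV4 has no further overlaps.
EV6 starts before EV7 ends → EV7 and EV6 overlap.
Overlapping pairs: EV2 & EV3, EV4 & EV5, EV6 & EV7 — 3 in total.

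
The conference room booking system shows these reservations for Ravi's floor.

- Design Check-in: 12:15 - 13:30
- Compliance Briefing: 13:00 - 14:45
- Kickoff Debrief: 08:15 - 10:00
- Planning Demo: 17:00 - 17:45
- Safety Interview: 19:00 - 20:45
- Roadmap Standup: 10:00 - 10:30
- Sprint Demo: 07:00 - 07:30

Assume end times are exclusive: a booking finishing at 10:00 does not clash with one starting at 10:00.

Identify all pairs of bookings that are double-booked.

Two intervals overlap when each starts before the other ends.
Sorted by start: Sprint Demo, Kickoff Debrief, Roadmap Standup, Design Check-in, Compliance Briefing, Planning Demo, Safety Interview.
Kickoff Debrief starts after Sprint Demo ends; Sprint Demo is clear from here.
Roadmap Standup starts exactly when Kickoff Debrief ends (back-to-back, no overlap); Kickoff Debrief is clear from here.
Design Check-in starts after Roadmap Standup ends; Roadmap Standup is clear from here.
Compliance Briefing starts before Design Check-in ends → Design Check-in and Compliance Briefing overlap.
Planning Demo starts after Design Check-in ends; Design Check-in is clear from here.
Planning Demo starts after Compliance Briefing ends; Compliance Briefing is clear from here.
Safety Interview starts after Planning Demo ends.

Compliance Briefing & Design Check-in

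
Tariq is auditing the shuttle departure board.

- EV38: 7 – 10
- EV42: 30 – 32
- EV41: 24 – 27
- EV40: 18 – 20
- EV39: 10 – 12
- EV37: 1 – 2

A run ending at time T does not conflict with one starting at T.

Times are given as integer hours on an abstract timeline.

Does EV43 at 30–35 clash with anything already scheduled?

EV37: ends 2 at or before EV43 starts 30 → clear.
EV38: ends 10 at or before EV43 starts 30 → clear.
EV39: ends 12 at or before EV43 starts 30 → clear.
EV40: ends 20 at or before EV43 starts 30 → clear.
EV41: ends 27 at or before EV43 starts 30 → clear.
EV42: starts 30 before EV43 ends 35, and ends 32 after EV43 starts 30 → overlap.
EV43 overlaps EV42.

Yes — it overlaps EV42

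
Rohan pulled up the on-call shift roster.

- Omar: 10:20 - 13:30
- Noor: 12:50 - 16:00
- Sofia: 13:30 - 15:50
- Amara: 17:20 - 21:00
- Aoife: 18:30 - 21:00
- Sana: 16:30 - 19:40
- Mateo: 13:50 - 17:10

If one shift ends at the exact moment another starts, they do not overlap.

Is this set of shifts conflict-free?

No

Sorted by start: Omar, Noor, Sofia, Mateo, Sana, Amara, Aoife.
Noor starts before Omar ends → Omar and Noor overlap.
That's a conflict, so the schedule is not conflict-free.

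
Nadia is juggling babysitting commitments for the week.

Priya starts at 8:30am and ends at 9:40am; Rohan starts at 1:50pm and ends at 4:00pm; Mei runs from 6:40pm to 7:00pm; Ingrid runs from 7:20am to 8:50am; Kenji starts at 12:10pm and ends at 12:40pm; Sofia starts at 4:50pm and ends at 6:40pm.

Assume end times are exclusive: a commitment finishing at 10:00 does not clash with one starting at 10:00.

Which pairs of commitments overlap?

Ingrid & Priya

Sorted by start: Ingrid, Priya, Kenji, Rohan, Sofia, Mei.
Priya starts before Ingrid ends → Ingrid and Priya overlap.
Kenji starts after Ingrid ends; Ingrid is clear from here.
Kenji starts after Priya ends; Priya is clear from here.
Rohan starts after Kenji ends; Kenji is clear from here.
Sofia starts after Rohan ends; Rohan is clear from here.
Mei starts exactly when Sofia ends (back-to-back, no overlap).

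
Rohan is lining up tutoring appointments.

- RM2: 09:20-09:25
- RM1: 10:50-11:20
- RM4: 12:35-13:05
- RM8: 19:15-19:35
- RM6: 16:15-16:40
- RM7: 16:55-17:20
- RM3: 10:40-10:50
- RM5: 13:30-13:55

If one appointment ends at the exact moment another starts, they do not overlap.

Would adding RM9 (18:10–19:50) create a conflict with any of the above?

Yes — it overlaps RM8

RM2: ends 09:25 at or before RM9 starts 18:10 → clear.
RM3: ends 10:50 at or before RM9 starts 18:10 → clear.
RM1: ends 11:20 at or before RM9 starts 18:10 → clear.
RM4: ends 13:05 at or before RM9 starts 18:10 → clear.
RM5: ends 13:55 at or before RM9 starts 18:10 → clear.
RM6: ends 16:40 at or before RM9 starts 18:10 → clear.
RM7: ends 17:20 at or before RM9 starts 18:10 → clear.
RM8: starts 19:15 before RM9 ends 19:50, and ends 19:35 after RM9 starts 18:10 → overlap.
RM9 overlaps RM8.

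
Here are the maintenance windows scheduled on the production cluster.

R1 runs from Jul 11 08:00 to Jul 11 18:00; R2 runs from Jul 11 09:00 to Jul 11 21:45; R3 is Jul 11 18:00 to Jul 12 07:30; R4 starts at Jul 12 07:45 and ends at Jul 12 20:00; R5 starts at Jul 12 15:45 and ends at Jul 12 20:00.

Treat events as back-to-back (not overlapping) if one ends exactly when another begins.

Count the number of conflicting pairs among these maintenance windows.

Sorted by start: R1, R2, R3, R4, R5.
R2 starts before R1 ends → R1 and R2 overlap.
R3 starts exactly when R1 ends (back-to-back, no overlap), so nothing later overlaps R1 either.
R3 starts before R2 ends → R2 and R3 overlap.
R4 starts after R2 ends, so nothing later overlaps R2 either.
R4 starts after R3 ends, so nothing later overlaps R3 either.
R5 starts before R4 ends → R4 and R5 overlap.
Overlapping pairs: R1 & R2, R2 & R3, R4 & R5 — 3 in total.

3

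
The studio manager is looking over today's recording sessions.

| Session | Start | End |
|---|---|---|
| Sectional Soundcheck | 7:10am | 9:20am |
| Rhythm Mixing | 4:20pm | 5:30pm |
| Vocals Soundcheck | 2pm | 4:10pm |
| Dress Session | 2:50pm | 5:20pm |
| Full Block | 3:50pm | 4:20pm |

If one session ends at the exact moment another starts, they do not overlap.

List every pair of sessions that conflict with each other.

Sorted by start: Sectional Soundcheck, Vocals Soundcheck, Dress Session, Full Block, Rhythm Mixing.
Vocals Soundcheck starts after Sectional Soundcheck ends, so nothing later overlaps Sectional Soundcheck either.
Dress Session starts before Vocals Soundcheck ends → Vocals Soundcheck and Dress Session overlap.
Full Block starts before Vocals Soundcheck ends → Vocals Soundcheck and Full Block overlap.
Rhythm Mixing starts after Vocals Soundcheck ends.
Full Block starts before Dress Session ends → Dress Session and Full Block overlap.
Rhythm Mixing starts before Dress Session ends → Dress Session and Rhythm Mixing overlap.
Rhythm Mixing starts exactly when Full Block ends (back-to-back, no overlap).

Dress Session & Full Block, Dress Session & Rhythm Mixing, Dress Session & Vocals Soundcheck, Full Block & Vocals Soundcheck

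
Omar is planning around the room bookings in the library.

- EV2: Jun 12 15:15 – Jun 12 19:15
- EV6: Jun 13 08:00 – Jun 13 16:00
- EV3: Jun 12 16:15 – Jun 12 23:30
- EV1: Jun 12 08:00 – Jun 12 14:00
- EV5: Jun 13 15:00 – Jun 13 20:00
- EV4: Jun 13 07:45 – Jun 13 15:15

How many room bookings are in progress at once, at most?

3

Walk through starts and ends in time order (an end at T is processed before a start at T):
Jun 12 08:00 start EV1 → 1
Jun 12 14:00 end EV1 → 0
Jun 12 15:15 start EV2 → 1
Jun 12 16:15 start EV3 → 2
Jun 12 19:15 end EV2 → 1
Jun 12 23:30 end EV3 → 0
Jun 13 07:45 start EV4 → 1
Jun 13 08:00 start EV6 → 2
Jun 13 15:00 start EV5 → 3
Jun 13 15:15 end EV4 → 2
Jun 13 16:00 end EV6 → 1
Jun 13 20:00 end EV5 → 0
Peak is 3, at Jun 13 15:00 (EV4, EV5, EV6).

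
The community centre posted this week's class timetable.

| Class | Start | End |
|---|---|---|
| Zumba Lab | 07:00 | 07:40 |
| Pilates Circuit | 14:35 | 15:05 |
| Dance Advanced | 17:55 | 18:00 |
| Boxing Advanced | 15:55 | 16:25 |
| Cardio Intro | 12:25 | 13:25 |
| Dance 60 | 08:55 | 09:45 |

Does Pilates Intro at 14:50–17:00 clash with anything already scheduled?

Zumba Lab: ends 07:40 at or before Pilates Intro starts 14:50 → clear.
Dance 60: ends 09:45 at or before Pilates Intro starts 14:50 → clear.
Cardio Intro: ends 13:25 at or before Pilates Intro starts 14:50 → clear.
Pilates Circuit: starts 14:35 before Pilates Intro ends 17:00, and ends 15:05 after Pilates Intro starts 14:50 → overlap.
Boxing Advanced: starts 15:55 before Pilates Intro ends 17:00, and ends 16:25 after Pilates Intro starts 14:50 → overlap.
Dance Advanced: starts 17:55 at or after Pilates Intro ends 17:00 → clear.
Pilates Intro overlaps Pilates Circuit, Boxing Advanced.

Yes — it overlaps Boxing Advanced, Pilates Circuit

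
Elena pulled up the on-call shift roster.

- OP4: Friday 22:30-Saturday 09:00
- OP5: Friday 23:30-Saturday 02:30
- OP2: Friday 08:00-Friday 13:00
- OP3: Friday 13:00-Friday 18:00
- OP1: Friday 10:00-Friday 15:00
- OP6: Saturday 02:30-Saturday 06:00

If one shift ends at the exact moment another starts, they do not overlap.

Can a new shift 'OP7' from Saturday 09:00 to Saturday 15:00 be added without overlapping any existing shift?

OP2: ends Friday 13:00 at or before OP7 starts Saturday 09:00 → clear.
OP1: ends Friday 15:00 at or before OP7 starts Saturday 09:00 → clear.
OP3: ends Friday 18:00 at or before OP7 starts Saturday 09:00 → clear.
OP4: ends Saturday 09:00 at or before OP7 starts Saturday 09:00 → clear.
OP5: ends Saturday 02:30 at or before OP7 starts Saturday 09:00 → clear.
OP6: ends Saturday 06:00 at or before OP7 starts Saturday 09:00 → clear.

Yes — the slot is free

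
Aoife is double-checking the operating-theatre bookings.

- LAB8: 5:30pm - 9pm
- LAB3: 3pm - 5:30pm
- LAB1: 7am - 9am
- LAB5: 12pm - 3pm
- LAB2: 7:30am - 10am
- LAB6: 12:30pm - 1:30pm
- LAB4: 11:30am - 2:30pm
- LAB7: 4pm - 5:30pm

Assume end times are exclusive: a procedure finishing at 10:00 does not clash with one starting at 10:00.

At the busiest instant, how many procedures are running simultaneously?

3

Sort all start/end points and keep a running count:
7am start LAB1 → 1
7:30am start LAB2 → 2
9am end LAB1 → 1
10am end LAB2 → 0
11:30am start LAB4 → 1
12pm start LAB5 → 2
12:30pm start LAB6 → 3
1:30pm end LAB6 → 2
2:30pm end LAB4 → 1
3pm end LAB5 → 0
3pm start LAB3 → 1
4pm start LAB7 → 2
5:30pm end LAB3 → 1
5:30pm end LAB7 → 0
5:30pm start LAB8 → 1
9pm end LAB8 → 0
Peak is 3, at 12:30pm (LAB4, LAB5, LAB6).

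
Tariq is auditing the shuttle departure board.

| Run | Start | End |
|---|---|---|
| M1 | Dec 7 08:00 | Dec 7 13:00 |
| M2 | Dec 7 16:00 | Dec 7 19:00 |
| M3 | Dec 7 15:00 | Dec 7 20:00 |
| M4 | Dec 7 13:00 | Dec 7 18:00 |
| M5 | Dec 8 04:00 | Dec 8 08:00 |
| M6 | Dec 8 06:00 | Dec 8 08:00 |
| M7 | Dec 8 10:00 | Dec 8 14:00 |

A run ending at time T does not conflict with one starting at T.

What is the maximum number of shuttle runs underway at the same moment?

Walk through starts and ends in time order (an end at T is processed before a start at T):
Dec 7 08:00 start M1 → 1
Dec 7 13:00 end M1 → 0
Dec 7 13:00 start M4 → 1
Dec 7 15:00 start M3 → 2
Dec 7 16:00 start M2 → 3
Dec 7 18:00 end M4 → 2
Dec 7 19:00 end M2 → 1
Dec 7 20:00 end M3 → 0
Dec 8 04:00 start M5 → 1
Dec 8 06:00 start M6 → 2
Dec 8 08:00 end M5 → 1
Dec 8 08:00 end M6 → 0
Dec 8 10:00 start M7 → 1
Dec 8 14:00 end M7 → 0
Peak is 3, at Dec 7 16:00 (M2, M3, M4).

3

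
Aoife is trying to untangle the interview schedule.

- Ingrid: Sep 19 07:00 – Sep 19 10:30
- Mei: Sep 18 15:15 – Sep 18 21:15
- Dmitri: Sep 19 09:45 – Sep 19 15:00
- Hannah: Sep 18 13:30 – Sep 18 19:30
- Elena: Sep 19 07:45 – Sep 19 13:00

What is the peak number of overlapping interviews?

3

Walk through starts and ends in time order (an end at T is processed before a start at T):
Sep 18 13:30 start Hannah → 1
Sep 18 15:15 start Mei → 2
Sep 18 19:30 end Hannah → 1
Sep 18 21:15 end Mei → 0
Sep 19 07:00 start Ingrid → 1
Sep 19 07:45 start Elena → 2
Sep 19 09:45 start Dmitri → 3
Sep 19 10:30 end Ingrid → 2
Sep 19 13:00 end Elena → 1
Sep 19 15:00 end Dmitri → 0
Peak is 3, at Sep 19 09:45 (Dmitri, Elena, Ingrid).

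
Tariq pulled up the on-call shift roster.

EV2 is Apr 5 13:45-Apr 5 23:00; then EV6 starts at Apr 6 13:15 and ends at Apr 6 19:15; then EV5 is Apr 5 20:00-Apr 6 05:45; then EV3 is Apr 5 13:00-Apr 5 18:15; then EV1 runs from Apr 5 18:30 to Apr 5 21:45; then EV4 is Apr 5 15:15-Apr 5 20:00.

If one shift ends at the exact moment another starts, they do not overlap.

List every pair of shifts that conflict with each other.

EV1 & EV2, EV1 & EV4, EV1 & EV5, EV2 & EV3, EV2 & EV4, EV2 & EV5, EV3 & EV4

Sorted by start: EV3, EV2, EV4, EV1, EV5, EV6.
EV2 starts before EV3 ends → EV3 and EV2 overlap.
EV4 starts before EV3 ends → EV3 and EV4 overlap.
EV1 starts after EV3 ends; EV3 is clear from here.
EV4 starts before EV2 ends → EV2 and EV4 overlap.
EV1 starts before EV2 ends → EV2 and EV1 overlap.
EV5 starts before EV2 ends → EV2 and EV5 overlap.
EV6 starts after EV2 ends.
EV1 starts before EV4 ends → EV4 and EV1 overlap.
EV5 starts exactly when EV4 ends (back-to-back, no overlap); EV4 is clear from here.
EV5 starts before EV1 ends → EV1 and EV5 overlap.
EV6 starts after EV1 ends.
EV6 starts after EV5 ends.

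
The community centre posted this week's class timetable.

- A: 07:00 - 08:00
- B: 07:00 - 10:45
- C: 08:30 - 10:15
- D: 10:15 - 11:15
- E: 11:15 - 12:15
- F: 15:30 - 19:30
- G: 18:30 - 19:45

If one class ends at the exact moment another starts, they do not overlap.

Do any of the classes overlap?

Sorted by start: A, B, C, D, E, F, G.
B starts before A ends → A and B overlap.
That's a conflict, so the schedule is not conflict-free.

Yes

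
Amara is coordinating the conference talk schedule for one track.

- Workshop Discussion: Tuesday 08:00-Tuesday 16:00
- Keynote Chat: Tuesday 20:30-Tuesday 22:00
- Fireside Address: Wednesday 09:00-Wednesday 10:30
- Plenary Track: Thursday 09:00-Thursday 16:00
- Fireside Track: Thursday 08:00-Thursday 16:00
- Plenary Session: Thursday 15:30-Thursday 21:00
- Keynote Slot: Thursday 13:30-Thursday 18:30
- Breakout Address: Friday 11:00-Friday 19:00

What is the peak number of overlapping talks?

Sweep the timeline, counting +1 at each start and −1 at each end (ends before starts at a tie):
Tuesday 08:00 start Workshop Discussion → 1
Tuesday 16:00 end Workshop Discussion → 0
Tuesday 20:30 start Keynote Chat → 1
Tuesday 22:00 end Keynote Chat → 0
Wednesday 09:00 start Fireside Address → 1
Wednesday 10:30 end Fireside Address → 0
Thursday 08:00 start Fireside Track → 1
Thursday 09:00 start Plenary Track → 2
Thursday 13:30 start Keynote Slot → 3
Thursday 15:30 start Plenary Session → 4
Thursday 16:00 end Fireside Track → 3
Thursday 16:00 end Plenary Track → 2
Thursday 18:30 end Keynote Slot → 1
Thursday 21:00 end Plenary Session → 0
Friday 11:00 start Breakout Address → 1
Friday 19:00 end Breakout Address → 0
Peak is 4, at Thursday 15:30 (Fireside Track, Keynote Slot, Plenary Session, Plenary Track).

4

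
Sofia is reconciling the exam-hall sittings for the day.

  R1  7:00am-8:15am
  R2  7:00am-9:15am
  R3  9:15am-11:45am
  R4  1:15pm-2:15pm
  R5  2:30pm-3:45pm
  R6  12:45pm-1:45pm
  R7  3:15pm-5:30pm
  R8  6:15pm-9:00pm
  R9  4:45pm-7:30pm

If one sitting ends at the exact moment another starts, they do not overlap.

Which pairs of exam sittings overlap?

R1 & R2, R4 & R6, R5 & R7, R7 & R9, R8 & R9

Sorted by start: R1, R2, R3, R6, R4, R5, R7, R9, R8.
R2 starts before R1 ends → R1 and R2 overlap.
R3 starts after R1 ends — done with R1.
R3 starts exactly when R2 ends (back-to-back, no overlap) — done with R2.
R6 starts after R3 ends — done with R3.
R4 starts before R6 ends → R6 and R4 overlap.
R5 starts after R6 ends — done with R6.
R5 starts after R4 ends — done with R4.
R7 starts before R5 ends → R5 and R7 overlap.
R9 starts after R5 ends — done with R5.
R9 starts before R7 ends → R7 and R9 overlap.
R8 starts after R7 ends.
R8 starts before R9 ends → R9 and R8 overlap.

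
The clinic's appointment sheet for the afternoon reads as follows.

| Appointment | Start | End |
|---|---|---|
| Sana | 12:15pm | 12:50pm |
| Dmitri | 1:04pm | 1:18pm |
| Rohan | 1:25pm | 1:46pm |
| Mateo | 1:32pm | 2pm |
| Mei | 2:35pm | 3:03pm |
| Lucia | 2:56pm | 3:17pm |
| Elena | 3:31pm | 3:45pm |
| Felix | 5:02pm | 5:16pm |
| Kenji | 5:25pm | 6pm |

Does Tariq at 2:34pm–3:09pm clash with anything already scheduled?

Sana: ends 12:50pm at or before Tariq starts 2:34pm → clear.
Dmitri: ends 1:18pm at or before Tariq starts 2:34pm → clear.
Rohan: ends 1:46pm at or before Tariq starts 2:34pm → clear.
Mateo: ends 2pm at or before Tariq starts 2:34pm → clear.
Mei: starts 2:35pm before Tariq ends 3:09pm, and ends 3:03pm after Tariq starts 2:34pm → overlap.
Lucia: starts 2:56pm before Tariq ends 3:09pm, and ends 3:17pm after Tariq starts 2:34pm → overlap.
Elena: starts 3:31pm at or after Tariq ends 3:09pm → clear.
Felix: starts 5:02pm at or after Tariq ends 3:09pm → clear.
Kenji: starts 5:25pm at or after Tariq ends 3:09pm → clear.
Tariq overlaps Mei, Lucia.

Yes — it overlaps Lucia, Mei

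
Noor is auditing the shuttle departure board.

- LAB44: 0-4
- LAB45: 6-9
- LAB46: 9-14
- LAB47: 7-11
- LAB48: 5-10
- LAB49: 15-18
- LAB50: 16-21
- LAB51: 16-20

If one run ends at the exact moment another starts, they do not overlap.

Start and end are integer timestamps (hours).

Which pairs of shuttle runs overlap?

LAB45 & LAB47, LAB45 & LAB48, LAB46 & LAB47, LAB46 & LAB48, LAB47 & LAB48, LAB49 & LAB50, LAB49 & LAB51, LAB50 & LAB51

Sorted by start: LAB44, LAB48, LAB45, LAB47, LAB46, LAB49, LAB50, LAB51.
LAB48 starts after LAB44 ends; LAB44 is clear from here.
LAB45 starts before LAB48 ends → LAB48 and LAB45 overlap.
LAB47 starts before LAB48 ends → LAB48 and LAB47 overlap.
LAB46 starts before LAB48 ends → LAB48 and LAB46 overlap.
LAB49 starts after LAB48 ends; LAB48 is clear from here.
LAB47 starts before LAB45 ends → LAB45 and LAB47 overlap.
LAB46 starts exactly when LAB45 ends (back-to-back, no overlap); LAB45 is clear from here.
LAB46 starts before LAB47 ends → LAB47 and LAB46 overlap.
LAB49 starts after LAB47 ends; LAB47 is clear from here.
LAB49 starts after LAB46 ends; LAB46 is clear from here.
LAB50 starts before LAB49 ends → LAB49 and LAB50 overlap.
LAB51 starts before LAB49 ends → LAB49 and LAB51 overlap.
LAB51 starts before LAB50 ends → LAB50 and LAB51 overlap.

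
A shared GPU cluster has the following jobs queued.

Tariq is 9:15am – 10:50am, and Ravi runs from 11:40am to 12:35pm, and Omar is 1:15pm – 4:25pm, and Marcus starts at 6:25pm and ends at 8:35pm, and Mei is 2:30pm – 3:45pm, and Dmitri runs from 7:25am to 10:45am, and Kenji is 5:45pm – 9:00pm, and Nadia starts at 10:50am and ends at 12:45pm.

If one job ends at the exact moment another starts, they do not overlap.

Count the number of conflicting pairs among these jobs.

Check each pair: they overlap iff neither finishes before the other starts.
Sorted by start: Dmitri, Tariq, Nadia, Ravi, Omar, Mei, Kenji, Marcus.
Tariq starts before Dmitri ends → Dmitri and Tariq overlap.
Nadia starts after Dmitri ends, so nothing later overlaps Dmitri either.
Nadia starts exactly when Tariq ends (back-to-back, no overlap), so nothing later overlaps Tariq either.
Ravi starts before Nadia ends → Nadia and Ravi overlap.
Omar starts after Nadia ends, so nothing later overlaps Nadia either.
Omar starts after Ravi ends, so nothing later overlaps Ravi either.
Mei starts before Omar ends → Omar and Mei overlap.
Kenji starts after Omar ends, so nothing later overlaps Omar either.
Kenji starts after Mei ends, so nothing later overlaps Mei either.
Marcus starts before Kenji ends → Kenji and Marcus overlap.
Overlapping pairs: Dmitri & Tariq, Kenji & Marcus, Mei & Omar, Nadia & Ravi — 4 in total.

4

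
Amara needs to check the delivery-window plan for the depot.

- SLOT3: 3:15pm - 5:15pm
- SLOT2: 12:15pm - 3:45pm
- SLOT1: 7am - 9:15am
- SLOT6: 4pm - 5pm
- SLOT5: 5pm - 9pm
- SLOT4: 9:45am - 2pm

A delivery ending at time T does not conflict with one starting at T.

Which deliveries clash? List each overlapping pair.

SLOT2 & SLOT3, SLOT2 & SLOT4, SLOT3 & SLOT5, SLOT3 & SLOT6

Sorted by start: SLOT1, SLOT4, SLOT2, SLOT3, SLOT6, SLOT5.
SLOT4 starts after SLOT1 ends, so nothing later overlaps SLOT1 either.
SLOT2 starts before SLOT4 ends → SLOT4 and SLOT2 overlap.
SLOT3 starts after SLOT4 ends, so nothing later overlaps SLOT4 either.
SLOT3 starts before SLOT2 ends → SLOT2 and SLOT3 overlap.
SLOT6 starts after SLOT2 ends, so nothing later overlaps SLOT2 either.
SLOT6 starts before SLOT3 ends → SLOT3 and SLOT6 overlap.
SLOT5 starts before SLOT3 ends → SLOT3 and SLOT5 overlap.
SLOT5 starts exactly when SLOT6 ends (back-to-back, no overlap).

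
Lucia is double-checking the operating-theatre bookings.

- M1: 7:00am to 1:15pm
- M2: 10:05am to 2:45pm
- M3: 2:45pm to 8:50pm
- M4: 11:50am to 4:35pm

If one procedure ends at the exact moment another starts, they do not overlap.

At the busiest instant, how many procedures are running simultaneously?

3

Sort all start/end points and keep a running count:
7:00am start M1 → 1
10:05am start M2 → 2
11:50am start M4 → 3
1:15pm end M1 → 2
2:45pm end M2 → 1
2:45pm start M3 → 2
4:35pm end M4 → 1
8:50pm end M3 → 0
Peak is 3, at 11:50am (M1, M2, M4).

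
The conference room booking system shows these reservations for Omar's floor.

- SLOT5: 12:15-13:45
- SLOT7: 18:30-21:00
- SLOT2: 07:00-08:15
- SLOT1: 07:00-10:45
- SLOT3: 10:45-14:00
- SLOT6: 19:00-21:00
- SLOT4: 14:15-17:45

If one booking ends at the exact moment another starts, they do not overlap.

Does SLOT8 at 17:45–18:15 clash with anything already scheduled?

No — it doesn't clash with anything

SLOT1: ends 10:45 at or before SLOT8 starts 17:45 → clear.
SLOT2: ends 08:15 at or before SLOT8 starts 17:45 → clear.
SLOT3: ends 14:00 at or before SLOT8 starts 17:45 → clear.
SLOT5: ends 13:45 at or before SLOT8 starts 17:45 → clear.
SLOT4: ends 17:45 at or before SLOT8 starts 17:45 → clear.
SLOT7: starts 18:30 at or after SLOT8 ends 18:15 → clear.
SLOT6: starts 19:00 at or after SLOT8 ends 18:15 → clear.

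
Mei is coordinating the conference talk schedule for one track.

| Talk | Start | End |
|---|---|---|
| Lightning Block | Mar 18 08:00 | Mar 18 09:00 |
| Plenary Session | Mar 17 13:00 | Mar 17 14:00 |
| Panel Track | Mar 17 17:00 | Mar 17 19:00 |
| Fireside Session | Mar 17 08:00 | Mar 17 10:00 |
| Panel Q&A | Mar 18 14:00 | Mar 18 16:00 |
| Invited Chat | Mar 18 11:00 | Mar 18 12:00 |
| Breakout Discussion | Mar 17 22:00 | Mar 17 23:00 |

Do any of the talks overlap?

Sorted by start: Fireside Session, Plenary Session, Panel Track, Breakout Discussion, Lightning Block, Invited Chat, Panel Q&A.
Plenary Session starts after Fireside Session ends; Fireside Session is clear from here.
Panel Track starts after Plenary Session ends; Plenary Session is clear from here.
Breakout Discussion starts after Panel Track ends; Panel Track is clear from here.
Lightning Block starts after Breakout Discussion ends; Breakout Discussion is clear from here.
Invited Chat starts after Lightning Block ends; Lightning Block is clear from here.
Panel Q&A starts after Invited Chat ends.
Every pair is clear; the schedule has no overlaps.

No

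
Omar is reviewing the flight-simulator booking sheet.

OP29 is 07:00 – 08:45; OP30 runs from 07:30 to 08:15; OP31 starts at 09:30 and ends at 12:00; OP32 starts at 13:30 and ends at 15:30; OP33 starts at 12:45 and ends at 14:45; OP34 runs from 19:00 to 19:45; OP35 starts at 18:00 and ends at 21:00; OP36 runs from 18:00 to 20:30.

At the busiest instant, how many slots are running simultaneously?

3

Sweep the timeline, counting +1 at each start and −1 at each end (ends before starts at a tie):
07:00 start OP29 → 1
07:30 start OP30 → 2
08:15 end OP30 → 1
08:45 end OP29 → 0
09:30 start OP31 → 1
12:00 end OP31 → 0
12:45 start OP33 → 1
13:30 start OP32 → 2
14:45 end OP33 → 1
15:30 end OP32 → 0
18:00 start OP35 → 1
18:00 start OP36 → 2
19:00 start OP34 → 3
19:45 end OP34 → 2
20:30 end OP36 → 1
21:00 end OP35 → 0
Peak is 3, at 19:00 (OP34, OP35, OP36).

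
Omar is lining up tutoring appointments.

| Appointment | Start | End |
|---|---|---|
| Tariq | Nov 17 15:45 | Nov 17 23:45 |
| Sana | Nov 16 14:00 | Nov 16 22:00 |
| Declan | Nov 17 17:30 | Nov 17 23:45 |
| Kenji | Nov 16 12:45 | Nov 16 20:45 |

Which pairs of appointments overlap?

Sorted by start: Kenji, Sana, Tariq, Declan.
Sana starts before Kenji ends → Kenji and Sana overlap.
Tariq starts after Kenji ends, so nothing later overlaps Kenji either.
Tariq starts after Sana ends, so nothing later overlaps Sana either.
Declan starts before Tariq ends → Tariq and Declan overlap.

Declan & Tariq, Kenji & Sana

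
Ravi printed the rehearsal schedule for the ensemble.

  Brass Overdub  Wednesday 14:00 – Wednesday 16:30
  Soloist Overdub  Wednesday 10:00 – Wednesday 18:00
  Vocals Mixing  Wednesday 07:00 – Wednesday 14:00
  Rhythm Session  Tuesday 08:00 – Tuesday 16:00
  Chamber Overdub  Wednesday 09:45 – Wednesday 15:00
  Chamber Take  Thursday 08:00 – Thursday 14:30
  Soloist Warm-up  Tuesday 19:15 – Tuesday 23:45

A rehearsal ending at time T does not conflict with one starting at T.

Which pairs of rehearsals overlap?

Two intervals overlap when each starts before the other ends.
Sorted by start: Rhythm Session, Soloist Warm-up, Vocals Mixing, Chamber Overdub, Soloist Overdub, Brass Overdub, Chamber Take.
Soloist Warm-up starts after Rhythm Session ends — done with Rhythm Session.
Vocals Mixing starts after Soloist Warm-up ends — done with Soloist Warm-up.
Chamber Overdub starts before Vocals Mixing ends → Vocals Mixing and Chamber Overdub overlap.
Soloist Overdub starts before Vocals Mixing ends → Vocals Mixing and Soloist Overdub overlap.
Brass Overdub starts exactly when Vocals Mixing ends (back-to-back, no overlap) — done with Vocals Mixing.
Soloist Overdub starts before Chamber Overdub ends → Chamber Overdub and Soloist Overdub overlap.
Brass Overdub starts before Chamber Overdub ends → Chamber Overdub and Brass Overdub overlap.
Chamber Take starts after Chamber Overdub ends.
Brass Overdub starts before Soloist Overdub ends → Soloist Overdub and Brass Overdub overlap.
Chamber Take starts after Soloist Overdub ends.
Chamber Take starts after Brass Overdub ends.

Brass Overdub & Chamber Overdub, Brass Overdub & Soloist Overdub, Chamber Overdub & Soloist Overdub, Chamber Overdub & Vocals Mixing, Soloist Overdub & Vocals Mixing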